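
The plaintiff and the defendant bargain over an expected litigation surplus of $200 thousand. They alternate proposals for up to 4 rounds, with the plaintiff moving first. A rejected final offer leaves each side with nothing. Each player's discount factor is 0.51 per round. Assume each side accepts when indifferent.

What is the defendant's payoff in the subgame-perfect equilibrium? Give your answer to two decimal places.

76.51

By backward induction:
Round 4 (the defendant proposes): rejection yields 0 for the plaintiff; the defendant offers 0 and keeps 200.
Round 3 (the plaintiff proposes): the defendant can get 200 next round, worth 0.51 × 200 = 102 now; the plaintiff offers that and keeps 98.
Round 2 (the defendant proposes): the plaintiff can get 98 next round, worth 0.51 × 98 = 49.98 now. The defendant offers 49.98 and keeps 200 − 49.98 = 150.02.
Round 1 (the plaintiff proposes): the defendant can get 150.02 next round, worth 0.51 × 150.02 = 76.5102 now. The plaintiff offers 76.5102 and keeps 200 − 76.5102 = 123.4898.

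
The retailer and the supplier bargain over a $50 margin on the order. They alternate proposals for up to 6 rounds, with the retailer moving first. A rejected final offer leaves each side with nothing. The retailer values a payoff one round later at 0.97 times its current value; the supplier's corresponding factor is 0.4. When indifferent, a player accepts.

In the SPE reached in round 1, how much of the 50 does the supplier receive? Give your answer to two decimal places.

3.84

Solve by backward induction from round 6.
Round 6 (the supplier proposes): rejection yields 0 for the retailer; the supplier offers 0 and keeps 50.
Round 5 (the retailer proposes): the supplier can get 50 next round, worth 0.4 × 50 = 20 now; the retailer offers that and keeps 30.
Round 4 (the supplier proposes): the retailer can get 30 next round, worth 0.97 × 30 = 29.1 now. The supplier offers 29.1 and keeps 50 − 29.1 = 20.9.
Round 3 (the retailer proposes): the supplier can get 20.9 next round, worth 0.4 × 20.9 = 8.36 now, so the retailer offers 8.36, keeping 41.64.
Round 2 (the supplier proposes): the retailer can get 41.64 next round, worth 0.97 × 41.64 = 40.3908 now; the supplier offers that and keeps 9.6092.
Round 1 (the retailer proposes): the supplier can get 9.6092 next round, worth 0.4 × 9.6092 = 3.84368 now. The retailer offers 3.84368 and keeps 50 − 3.84368 = 46.15632.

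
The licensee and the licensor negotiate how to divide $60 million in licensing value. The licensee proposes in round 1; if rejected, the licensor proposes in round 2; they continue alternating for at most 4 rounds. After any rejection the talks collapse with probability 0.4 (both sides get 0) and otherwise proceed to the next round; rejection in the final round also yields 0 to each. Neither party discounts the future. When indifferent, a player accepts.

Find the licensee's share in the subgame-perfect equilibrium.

By backward induction:
Round 4 (the licensor proposes): the licensee will accept anything ≥ 0, so the licensor offers 0 and keeps 60.
Round 3 (the licensee proposes): rejecting gives the licensor an expected 0.6 × 60 = 36, so the licensee offers 36, keeping 24.
Round 2 (the licensor proposes): rejecting gives the licensee an expected 0.6 × 24 = 14.4. The licensor offers 14.4 and keeps 60 − 14.4 = 45.6.
Round 1 (the licensee proposes): rejecting gives the licensor an expected 0.6 × 45.6 = 27.36, so the licensee offers 27.36, keeping 32.64.

32.64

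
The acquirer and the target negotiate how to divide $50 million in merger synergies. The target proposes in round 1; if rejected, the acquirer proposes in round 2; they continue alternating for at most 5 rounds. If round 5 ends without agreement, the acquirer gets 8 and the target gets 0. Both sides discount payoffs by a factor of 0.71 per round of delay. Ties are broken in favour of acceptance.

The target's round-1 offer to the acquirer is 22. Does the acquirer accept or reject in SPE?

Accept

Round 5 (the target proposes): the acquirer gets 8 if talks fail, so the target offers 8 and keeps 42.
Round 4 (the acquirer proposes): the target can get 42 next round, worth 0.71 × 42 = 29.82 now. The acquirer offers 29.82 and keeps 50 − 29.82 = 20.18.
Round 3 (the target proposes): the acquirer can get 20.18 next round, worth 0.71 × 20.18 = 14.3278 now; the target offers that and keeps 35.6722.
Round 2 (the acquirer proposes): the target can get 35.6722 next round, worth 0.71 × 35.6722 = 25.327262 now. The acquirer offers 25.327262 and keeps 50 − 25.327262 = 24.672738.
So by rejecting in round 1, the acquirer gets 24.672738 next round, worth 0.71 × 24.672738 = 17.51764398 now.
Offer 22 ≥ 17.51764398, so the acquirer accepts.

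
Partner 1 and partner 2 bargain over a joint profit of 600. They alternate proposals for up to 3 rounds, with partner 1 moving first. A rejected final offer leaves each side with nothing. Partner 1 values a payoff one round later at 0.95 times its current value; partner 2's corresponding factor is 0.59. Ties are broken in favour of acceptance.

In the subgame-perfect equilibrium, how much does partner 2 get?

17.7

Round 3 (partner 1 proposes): rejection yields 0 for partner 2; partner 1 offers 0 and keeps 600.
Round 2 (partner 2 proposes): partner 1 can get 600 next round, worth 0.95 × 600 = 570 now. Partner 2 offers 570 and keeps 600 − 570 = 30.
Round 1 (partner 1 proposes): partner 2 can get 30 next round, worth 0.59 × 30 = 17.7 now. Partner 1 offers 17.7 and keeps 600 − 17.7 = 582.3.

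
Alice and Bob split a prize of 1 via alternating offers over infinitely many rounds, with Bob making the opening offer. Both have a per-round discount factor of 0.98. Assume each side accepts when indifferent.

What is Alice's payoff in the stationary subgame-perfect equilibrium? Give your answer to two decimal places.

In a stationary SPE each proposer offers the other exactly their discounted continuation value.
If Bob keeps x when proposing and Alice keeps y when proposing, then x = 1 − 0.98y and y = 1 − 0.98x.
Solving: x = 1(1 − 0.98) / (1 − 0.98·0.98) = 0.02 / 0.0396 ≈ 0.5051.
Alice gets 1 − 0.5051 ≈ 0.4949.

0.49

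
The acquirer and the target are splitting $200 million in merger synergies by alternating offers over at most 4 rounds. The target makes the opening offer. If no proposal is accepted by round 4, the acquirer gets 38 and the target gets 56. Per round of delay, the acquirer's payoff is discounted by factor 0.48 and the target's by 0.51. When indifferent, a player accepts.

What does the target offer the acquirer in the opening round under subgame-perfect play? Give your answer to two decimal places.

63.96

Round 4 (the acquirer proposes): the target gets 56 if talks fail, so the acquirer offers 56 and keeps 144.
Round 3 (the target proposes): the acquirer can get 144 next round, worth 0.48 × 144 = 69.12 now; the target offers that and keeps 130.88.
Round 2 (the acquirer proposes): the target can get 130.88 next round, worth 0.51 × 130.88 = 66.7488 now. The acquirer offers 66.7488 and keeps 200 − 66.7488 = 133.2512.
Round 1 (the target proposes): the acquirer can get 133.2512 next round, worth 0.48 × 133.2512 = 63.960576 now, so the target offers 63.960576, keeping 136.039424.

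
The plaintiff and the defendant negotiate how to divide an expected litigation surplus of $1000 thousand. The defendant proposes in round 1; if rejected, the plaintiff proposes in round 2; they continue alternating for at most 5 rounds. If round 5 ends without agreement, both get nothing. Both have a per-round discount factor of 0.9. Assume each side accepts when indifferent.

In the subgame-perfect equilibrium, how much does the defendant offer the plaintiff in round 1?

162.9

By backward induction:
Round 5 (the defendant proposes): rejection yields 0 for the plaintiff; the defendant offers 0 and keeps 1000.
Round 4 (the plaintiff proposes): the defendant can get 1000 next round, worth 0.9 × 1000 = 900 now. The plaintiff offers 900 and keeps 1000 − 900 = 100.
Round 3 (the defendant proposes): the plaintiff can get 100 next round, worth 0.9 × 100 = 90 now, so the defendant offers 90, keeping 910.
Round 2 (the plaintiff proposes): the defendant can get 910 next round, worth 0.9 × 910 = 819 now. The plaintiff offers 819 and keeps 1000 − 819 = 181.
Round 1 (the defendant proposes): the plaintiff can get 181 next round, worth 0.9 × 181 = 162.9 now, so the defendant offers 162.9, keeping 837.1.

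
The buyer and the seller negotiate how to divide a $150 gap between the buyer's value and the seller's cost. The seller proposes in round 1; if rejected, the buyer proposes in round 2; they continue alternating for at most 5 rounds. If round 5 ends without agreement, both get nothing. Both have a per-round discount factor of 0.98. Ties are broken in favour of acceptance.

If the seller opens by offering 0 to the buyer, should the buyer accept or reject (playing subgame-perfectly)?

Round 5 (the seller proposes): the buyer will accept anything ≥ 0, so the seller offers 0 and keeps 150.
Round 4 (the buyer proposes): the seller can get 150 next round, worth 0.98 × 150 = 147 now; the buyer offers that and keeps 3.
Round 3 (the seller proposes): the buyer can get 3 next round, worth 0.98 × 3 = 2.94 now, so the seller offers 2.94, keeping 147.06.
Round 2 (the buyer proposes): the seller can get 147.06 next round, worth 0.98 × 147.06 = 144.1188 now. The buyer offers 144.1188 and keeps 150 − 144.1188 = 5.8812.
So by rejecting in round 1, the buyer gets 5.8812 next round, worth 0.98 × 5.8812 = 5.763576 now.
Offer 0 < 5.763576, so the buyer rejects.

Reject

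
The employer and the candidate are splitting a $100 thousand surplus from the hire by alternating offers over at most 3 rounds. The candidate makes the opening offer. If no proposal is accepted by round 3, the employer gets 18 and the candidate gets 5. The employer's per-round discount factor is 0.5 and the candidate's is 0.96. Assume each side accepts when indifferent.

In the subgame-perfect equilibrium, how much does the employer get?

10.64

By backward induction:
Round 3 (the candidate proposes): the employer gets 18 if talks fail, so the candidate offers 18 and keeps 82.
Round 2 (the employer proposes): the candidate can get 82 next round, worth 0.96 × 82 = 78.72 now; the employer offers that and keeps 21.28.
Round 1 (the candidate proposes): the employer can get 21.28 next round, worth 0.5 × 21.28 = 10.64 now, so the candidate offers 10.64, keeping 89.36.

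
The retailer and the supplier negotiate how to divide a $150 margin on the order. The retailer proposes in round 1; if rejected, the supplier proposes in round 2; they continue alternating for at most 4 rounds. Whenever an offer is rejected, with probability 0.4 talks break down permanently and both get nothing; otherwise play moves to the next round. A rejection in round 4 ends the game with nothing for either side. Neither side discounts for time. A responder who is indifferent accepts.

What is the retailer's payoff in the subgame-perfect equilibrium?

81.6

Round 4 (the supplier proposes): the retailer will accept anything ≥ 0, so the supplier offers 0 and keeps 150.
Round 3 (the retailer proposes): rejecting gives the supplier an expected 0.6 × 150 = 90; the retailer offers that and keeps 60.
Round 2 (the supplier proposes): rejecting gives the retailer an expected 0.6 × 60 = 36, so the supplier offers 36, keeping 114.
Round 1 (the retailer proposes): rejecting gives the supplier an expected 0.6 × 114 = 68.4. The retailer offers 68.4 and keeps 150 − 68.4 = 81.6.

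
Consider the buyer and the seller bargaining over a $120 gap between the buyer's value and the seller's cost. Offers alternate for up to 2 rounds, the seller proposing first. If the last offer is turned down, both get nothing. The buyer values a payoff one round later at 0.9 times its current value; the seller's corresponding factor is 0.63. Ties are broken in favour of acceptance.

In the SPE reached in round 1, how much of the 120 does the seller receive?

12

Solve by backward induction from round 2.
Round 2 (the buyer proposes): the seller will accept anything ≥ 0, so the buyer offers 0 and keeps 120.
Round 1 (the seller proposes): the buyer can get 120 next round, worth 0.9 × 120 = 108 now. The seller offers 108 and keeps 120 − 108 = 12.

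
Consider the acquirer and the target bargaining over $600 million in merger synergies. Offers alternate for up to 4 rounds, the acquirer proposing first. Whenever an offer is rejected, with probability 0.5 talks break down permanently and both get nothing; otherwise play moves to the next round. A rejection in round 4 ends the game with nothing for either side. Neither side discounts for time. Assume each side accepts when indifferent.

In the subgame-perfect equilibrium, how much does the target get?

225

Round 4 (the target proposes): the acquirer will accept anything ≥ 0, so the target offers 0 and keeps 600.
Round 3 (the acquirer proposes): rejecting gives the target an expected 0.5 × 600 = 300; the acquirer offers that and keeps 300.
Round 2 (the target proposes): rejecting gives the acquirer an expected 0.5 × 300 = 150; the target offers that and keeps 450.
Round 1 (the acquirer proposes): rejecting gives the target an expected 0.5 × 450 = 225. The acquirer offers 225 and keeps 600 − 225 = 375.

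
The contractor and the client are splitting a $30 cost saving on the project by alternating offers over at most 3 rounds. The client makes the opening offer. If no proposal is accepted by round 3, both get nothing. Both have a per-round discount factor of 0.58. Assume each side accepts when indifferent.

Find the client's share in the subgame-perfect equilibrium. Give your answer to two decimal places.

Solve by backward induction from round 3.
Round 3 (the client proposes): rejection yields 0 for the contractor; the client offers 0 and keeps 30.
Round 2 (the contractor proposes): the client can get 30 next round, worth 0.58 × 30 = 17.4 now; the contractor offers that and keeps 12.6.
Round 1 (the client proposes): the contractor can get 12.6 next round, worth 0.58 × 12.6 = 7.308 now, so the client offers 7.308, keeping 22.692.

22.69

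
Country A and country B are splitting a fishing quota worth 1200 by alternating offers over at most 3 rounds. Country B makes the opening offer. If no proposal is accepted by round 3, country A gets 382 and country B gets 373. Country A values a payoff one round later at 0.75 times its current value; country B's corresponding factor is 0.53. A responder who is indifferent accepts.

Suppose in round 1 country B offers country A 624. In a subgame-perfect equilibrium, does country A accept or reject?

Work out country A's continuation value if the offer is rejected.
Round 3 (country B proposes): country A gets 382 if talks fail, so country B offers 382 and keeps 818.
Round 2 (country A proposes): country B can get 818 next round, worth 0.53 × 818 = 433.54 now; country A offers that and keeps 766.46.
So by rejecting in round 1, country A gets 766.46 next round, worth 0.75 × 766.46 = 574.845 now.
Offer 624 ≥ 574.845, so country A accepts.

Accept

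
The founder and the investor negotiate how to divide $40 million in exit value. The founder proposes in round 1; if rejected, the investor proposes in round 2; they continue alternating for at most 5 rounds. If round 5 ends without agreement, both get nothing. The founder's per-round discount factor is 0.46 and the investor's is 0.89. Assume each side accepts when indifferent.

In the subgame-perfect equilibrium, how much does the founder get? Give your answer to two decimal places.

Round 5 (the founder proposes): rejection yields 0 for the investor; the founder offers 0 and keeps 40.
Round 4 (the investor proposes): the founder can get 40 next round, worth 0.46 × 40 = 18.4 now; the investor offers that and keeps 21.6.
Round 3 (the founder proposes): the investor can get 21.6 next round, worth 0.89 × 21.6 = 19.224 now; the founder offers that and keeps 20.776.
Round 2 (the investor proposes): the founder can get 20.776 next round, worth 0.46 × 20.776 = 9.55696 now. The investor offers 9.55696 and keeps 40 − 9.55696 = 30.44304.
Round 1 (the founder proposes): the investor can get 30.44304 next round, worth 0.89 × 30.44304 = 27.0943056 now; the founder offers that and keeps 12.9056944.

12.91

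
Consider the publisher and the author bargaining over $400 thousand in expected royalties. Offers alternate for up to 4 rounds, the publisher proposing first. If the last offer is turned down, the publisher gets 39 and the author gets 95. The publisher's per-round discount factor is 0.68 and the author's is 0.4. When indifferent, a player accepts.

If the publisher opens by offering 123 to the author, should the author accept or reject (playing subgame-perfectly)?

Round 4 (the author proposes): the publisher gets 39 if talks fail, so the author offers 39 and keeps 361.
Round 3 (the publisher proposes): the author can get 361 next round, worth 0.4 × 361 = 144.4 now; the publisher offers that and keeps 255.6.
Round 2 (the author proposes): the publisher can get 255.6 next round, worth 0.68 × 255.6 = 173.808 now, so the author offers 173.808, keeping 226.192.
So by rejecting in round 1, the author gets 226.192 next round, worth 0.4 × 226.192 = 90.4768 now.
Offer 123 ≥ 90.4768, so the author accepts.

Accept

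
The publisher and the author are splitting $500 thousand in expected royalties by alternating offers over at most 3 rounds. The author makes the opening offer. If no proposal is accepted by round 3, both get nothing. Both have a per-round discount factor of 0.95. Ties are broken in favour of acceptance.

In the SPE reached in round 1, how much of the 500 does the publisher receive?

Round 3 (the author proposes): rejection yields 0 for the publisher; the author offers 0 and keeps 500.
Round 2 (the publisher proposes): the author can get 500 next round, worth 0.95 × 500 = 475 now; the publisher offers that and keeps 25.
Round 1 (the author proposes): the publisher can get 25 next round, worth 0.95 × 25 = 23.75 now. The author offers 23.75 and keeps 500 − 23.75 = 476.25.

23.75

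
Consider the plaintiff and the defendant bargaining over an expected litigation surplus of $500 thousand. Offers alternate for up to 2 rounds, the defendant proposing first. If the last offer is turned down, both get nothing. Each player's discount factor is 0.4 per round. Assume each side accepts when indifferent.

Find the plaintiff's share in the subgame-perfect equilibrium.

Round 2 (the plaintiff proposes): rejection yields 0 for the defendant; the plaintiff offers 0 and keeps 500.
Round 1 (the defendant proposes): the plaintiff can get 500 next round, worth 0.4 × 500 = 200 now. The defendant offers 200 and keeps 500 − 200 = 300.

200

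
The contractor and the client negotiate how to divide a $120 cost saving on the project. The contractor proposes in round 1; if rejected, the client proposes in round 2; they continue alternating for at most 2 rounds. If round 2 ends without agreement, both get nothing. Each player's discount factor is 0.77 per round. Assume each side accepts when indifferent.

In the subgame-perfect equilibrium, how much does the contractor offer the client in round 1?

92.4

Round 2 (the client proposes): rejection yields 0 for the contractor; the client offers 0 and keeps 120.
Round 1 (the contractor proposes): the client can get 120 next round, worth 0.77 × 120 = 92.4 now; the contractor offers that and keeps 27.6.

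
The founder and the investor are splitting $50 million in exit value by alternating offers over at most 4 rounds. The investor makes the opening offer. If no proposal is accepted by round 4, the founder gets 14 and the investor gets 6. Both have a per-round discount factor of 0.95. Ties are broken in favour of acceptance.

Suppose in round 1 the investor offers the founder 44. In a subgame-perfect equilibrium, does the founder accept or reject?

Work out the founder's continuation value if the offer is rejected.
Round 4 (the founder proposes): the investor gets 6 if talks fail, so the founder offers 6 and keeps 44.
Round 3 (the investor proposes): the founder can get 44 next round, worth 0.95 × 44 = 41.8 now. The investor offers 41.8 and keeps 50 − 41.8 = 8.2.
Round 2 (the founder proposes): the investor can get 8.2 next round, worth 0.95 × 8.2 = 7.79 now, so the founder offers 7.79, keeping 42.21.
So by rejecting in round 1, the founder gets 42.21 next round, worth 0.95 × 42.21 = 40.0995 now.
Offer 44 ≥ 40.0995, so the founder accepts.

Accept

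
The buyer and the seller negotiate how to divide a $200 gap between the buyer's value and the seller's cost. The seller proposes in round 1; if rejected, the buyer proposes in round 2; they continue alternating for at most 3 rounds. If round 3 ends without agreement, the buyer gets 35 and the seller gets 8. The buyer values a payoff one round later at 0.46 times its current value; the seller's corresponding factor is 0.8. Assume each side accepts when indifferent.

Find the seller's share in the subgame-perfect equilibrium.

Round 3 (the seller proposes): the buyer gets 35 if talks fail, so the seller offers 35 and keeps 165.
Round 2 (the buyer proposes): the seller can get 165 next round, worth 0.8 × 165 = 132 now. The buyer offers 132 and keeps 200 − 132 = 68.
Round 1 (the seller proposes): the buyer can get 68 next round, worth 0.46 × 68 = 31.28 now; the seller offers that and keeps 168.72.

168.72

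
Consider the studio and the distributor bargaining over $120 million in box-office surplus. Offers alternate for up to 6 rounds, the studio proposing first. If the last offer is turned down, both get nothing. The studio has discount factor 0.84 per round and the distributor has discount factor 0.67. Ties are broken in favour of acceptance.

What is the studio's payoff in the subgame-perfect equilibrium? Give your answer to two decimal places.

Round 6 (the distributor proposes): rejection yields 0 for the studio; the distributor offers 0 and keeps 120.
Round 5 (the studio proposes): the distributor can get 120 next round, worth 0.67 × 120 = 80.4 now. The studio offers 80.4 and keeps 120 − 80.4 = 39.6.
Round 4 (the distributor proposes): the studio can get 39.6 next round, worth 0.84 × 39.6 = 33.264 now; the distributor offers that and keeps 86.736.
Round 3 (the studio proposes): the distributor can get 86.736 next round, worth 0.67 × 86.736 = 58.11312 now, so the studio offers 58.11312, keeping 61.88688.
Round 2 (the distributor proposes): the studio can get 61.88688 next round, worth 0.84 × 61.88688 = 51.9849792 now; the distributor offers that and keeps 68.0150208.
Round 1 (the studio proposes): the distributor can get 68.0150208 next round, worth 0.67 × 68.0150208 = 45.570063936 now; the studio offers that and keeps 74.429936064.

74.43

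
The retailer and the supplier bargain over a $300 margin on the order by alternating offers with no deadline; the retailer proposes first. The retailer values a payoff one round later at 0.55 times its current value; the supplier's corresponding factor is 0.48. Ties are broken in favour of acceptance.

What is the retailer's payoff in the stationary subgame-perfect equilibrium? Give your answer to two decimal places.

When the retailer proposes, the supplier accepts any offer worth at least 0.48 times what the supplier would get by proposing next round; and vice versa.
This gives x = 300 − 0.48y and y = 300 − 0.55x, where x and y are each side's share when it proposes.
Hence (1 − 0.48·0.55)x = 300(1 − 0.48), i.e. 0.736·x = 156.
x ≈ 211.9565; the supplier's share is 300 − x ≈ 88.0435.

211.96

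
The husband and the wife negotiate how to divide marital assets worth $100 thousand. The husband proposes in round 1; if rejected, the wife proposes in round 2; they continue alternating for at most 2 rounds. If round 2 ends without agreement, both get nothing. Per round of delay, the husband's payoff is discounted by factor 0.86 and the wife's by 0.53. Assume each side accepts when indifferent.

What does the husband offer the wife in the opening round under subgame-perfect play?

53

Round 2 (the wife proposes): the husband will accept anything ≥ 0, so the wife offers 0 and keeps 100.
Round 1 (the husband proposes): the wife can get 100 next round, worth 0.53 × 100 = 53 now, so the husband offers 53, keeping 47.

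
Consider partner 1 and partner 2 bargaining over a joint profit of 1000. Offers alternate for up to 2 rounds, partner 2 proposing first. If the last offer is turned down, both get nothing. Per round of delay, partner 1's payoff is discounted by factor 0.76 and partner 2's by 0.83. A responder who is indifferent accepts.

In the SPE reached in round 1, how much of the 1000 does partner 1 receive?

Round 2 (partner 1 proposes): partner 2 will accept anything ≥ 0, so partner 1 offers 0 and keeps 1000.
Round 1 (partner 2 proposes): partner 1 can get 1000 next round, worth 0.76 × 1000 = 760 now; partner 2 offers that and keeps 240.

760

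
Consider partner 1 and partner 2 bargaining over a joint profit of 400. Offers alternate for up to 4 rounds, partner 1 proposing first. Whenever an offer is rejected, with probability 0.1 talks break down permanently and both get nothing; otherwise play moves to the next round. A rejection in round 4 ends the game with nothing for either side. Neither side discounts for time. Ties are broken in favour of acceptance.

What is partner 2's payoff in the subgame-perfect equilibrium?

By backward induction:
Round 4 (partner 2 proposes): rejection yields 0 for partner 1; partner 2 offers 0 and keeps 400.
Round 3 (partner 1 proposes): rejecting gives partner 2 an expected 0.9 × 400 = 360. Partner 1 offers 360 and keeps 400 − 360 = 40.
Round 2 (partner 2 proposes): rejecting gives partner 1 an expected 0.9 × 40 = 36; partner 2 offers that and keeps 364.
Round 1 (partner 1 proposes): rejecting gives partner 2 an expected 0.9 × 364 = 327.6, so partner 1 offers 327.6, keeping 72.4.

327.6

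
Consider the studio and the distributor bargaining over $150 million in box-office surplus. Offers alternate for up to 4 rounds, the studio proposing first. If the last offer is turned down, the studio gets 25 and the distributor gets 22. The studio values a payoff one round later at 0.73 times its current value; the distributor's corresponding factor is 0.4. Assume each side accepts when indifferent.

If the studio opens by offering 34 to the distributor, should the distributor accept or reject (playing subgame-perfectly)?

Accept

Work out the distributor's continuation value if the offer is rejected.
Round 4 (the distributor proposes): the studio gets 25 if talks fail, so the distributor offers 25 and keeps 125.
Round 3 (the studio proposes): the distributor can get 125 next round, worth 0.4 × 125 = 50 now. The studio offers 50 and keeps 150 − 50 = 100.
Round 2 (the distributor proposes): the studio can get 100 next round, worth 0.73 × 100 = 73 now, so the distributor offers 73, keeping 77.
So by rejecting in round 1, the distributor gets 77 next round, worth 0.4 × 77 = 30.8 now.
Offer 34 ≥ 30.8, so the distributor accepts.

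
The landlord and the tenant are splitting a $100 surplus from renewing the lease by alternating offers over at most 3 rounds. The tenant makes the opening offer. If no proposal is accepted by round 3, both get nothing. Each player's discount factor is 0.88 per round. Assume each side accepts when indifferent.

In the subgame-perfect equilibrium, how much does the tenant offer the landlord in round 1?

Round 3 (the tenant proposes): rejection yields 0 for the landlord; the tenant offers 0 and keeps 100.
Round 2 (the landlord proposes): the tenant can get 100 next round, worth 0.88 × 100 = 88 now; the landlord offers that and keeps 12.
Round 1 (the tenant proposes): the landlord can get 12 next round, worth 0.88 × 12 = 10.56 now. The tenant offers 10.56 and keeps 100 − 10.56 = 89.44.

10.56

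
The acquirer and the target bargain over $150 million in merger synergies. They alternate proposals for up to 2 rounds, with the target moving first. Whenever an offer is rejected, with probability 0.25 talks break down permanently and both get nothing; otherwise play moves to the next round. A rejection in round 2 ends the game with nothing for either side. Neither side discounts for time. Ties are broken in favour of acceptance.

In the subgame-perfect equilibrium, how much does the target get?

37.5

Round 2 (the acquirer proposes): the target will accept anything ≥ 0, so the acquirer offers 0 and keeps 150.
Round 1 (the target proposes): rejecting gives the acquirer an expected 0.75 × 150 = 112.5. The target offers 112.5 and keeps 150 − 112.5 = 37.5.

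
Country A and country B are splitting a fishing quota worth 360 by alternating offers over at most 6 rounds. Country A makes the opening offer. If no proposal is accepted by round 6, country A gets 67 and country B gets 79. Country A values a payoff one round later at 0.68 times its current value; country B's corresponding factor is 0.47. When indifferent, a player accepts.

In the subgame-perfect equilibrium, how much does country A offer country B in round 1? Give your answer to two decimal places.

Work backward from the last round.
Round 6 (country B proposes): country A gets 67 if talks fail, so country B offers 67 and keeps 293.
Round 5 (country A proposes): country B can get 293 next round, worth 0.47 × 293 = 137.71 now. Country A offers 137.71 and keeps 360 − 137.71 = 222.29.
Round 4 (country B proposes): country A can get 222.29 next round, worth 0.68 × 222.29 = 151.1572 now, so country B offers 151.1572, keeping 208.8428.
Round 3 (country A proposes): country B can get 208.8428 next round, worth 0.47 × 208.8428 = 98.156116 now, so country A offers 98.156116, keeping 261.843884.
Round 2 (country B proposes): country A can get 261.843884 next round, worth 0.68 × 261.843884 = 178.05384112 now. Country B offers 178.05384112 and keeps 360 − 178.05384112 = 181.94615888.
Round 1 (country A proposes): country B can get 181.94615888 next round, worth 0.47 × 181.94615888 = 85.5146946736 now, so country A offers 85.5146946736, keeping 274.4853053264.

85.51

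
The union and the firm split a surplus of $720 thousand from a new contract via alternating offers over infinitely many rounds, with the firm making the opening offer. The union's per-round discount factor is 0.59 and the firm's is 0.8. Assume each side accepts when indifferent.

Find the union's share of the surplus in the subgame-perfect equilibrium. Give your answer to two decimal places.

In a stationary SPE each proposer offers the other exactly their discounted continuation value.
If the firm keeps x when proposing and the union keeps y when proposing, then x = 720 − 0.59y and y = 720 − 0.8x.
Solving: x = 720(1 − 0.59) / (1 − 0.8·0.59) = 295.2 / 0.528 ≈ 559.0909.
The union gets 720 − 559.0909 ≈ 160.9091.

160.91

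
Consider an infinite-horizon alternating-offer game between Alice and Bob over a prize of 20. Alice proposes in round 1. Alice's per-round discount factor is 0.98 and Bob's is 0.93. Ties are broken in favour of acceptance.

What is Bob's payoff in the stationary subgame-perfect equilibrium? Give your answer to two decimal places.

Let x be Alice's share when Alice proposes and y be Bob's share when Bob proposes.
Bob accepts iff offered ≥ 0.93·y, so x = 20 − 0.93y. Symmetrically y = 20 − 0.98x.
Substituting: x = 20 − 0.93(20 − 0.98x), giving x(1 − 0.98·0.93) = 20(1 − 0.93).
So x = 20 × 0.07 / 0.0886 ≈ 15.8014, and Bob receives 20 − x ≈ 4.1986.

4.20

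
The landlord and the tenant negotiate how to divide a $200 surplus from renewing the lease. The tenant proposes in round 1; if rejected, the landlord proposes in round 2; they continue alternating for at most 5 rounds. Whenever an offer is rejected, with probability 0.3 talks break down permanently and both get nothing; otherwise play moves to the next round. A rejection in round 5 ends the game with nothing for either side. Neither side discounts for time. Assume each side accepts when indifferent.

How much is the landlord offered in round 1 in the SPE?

Round 5 (the tenant proposes): the landlord will accept anything ≥ 0, so the tenant offers 0 and keeps 200.
Round 4 (the landlord proposes): rejecting gives the tenant an expected 0.7 × 200 = 140. The landlord offers 140 and keeps 200 − 140 = 60.
Round 3 (the tenant proposes): rejecting gives the landlord an expected 0.7 × 60 = 42. The tenant offers 42 and keeps 200 − 42 = 158.
Round 2 (the landlord proposes): rejecting gives the tenant an expected 0.7 × 158 = 110.6; the landlord offers that and keeps 89.4.
Round 1 (the tenant proposes): rejecting gives the landlord an expected 0.7 × 89.4 = 62.58. The tenant offers 62.58 and keeps 200 − 62.58 = 137.42.

62.58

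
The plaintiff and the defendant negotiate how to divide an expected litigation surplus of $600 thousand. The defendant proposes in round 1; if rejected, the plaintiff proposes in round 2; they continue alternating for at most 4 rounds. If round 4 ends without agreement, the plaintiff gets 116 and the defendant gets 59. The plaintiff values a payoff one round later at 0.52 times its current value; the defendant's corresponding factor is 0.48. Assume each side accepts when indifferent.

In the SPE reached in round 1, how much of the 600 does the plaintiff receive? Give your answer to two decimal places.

Work backward from the last round.
Round 4 (the plaintiff proposes): the defendant gets 59 if talks fail, so the plaintiff offers 59 and keeps 541.
Round 3 (the defendant proposes): the plaintiff can get 541 next round, worth 0.52 × 541 = 281.32 now; the defendant offers that and keeps 318.68.
Round 2 (the plaintiff proposes): the defendant can get 318.68 next round, worth 0.48 × 318.68 = 152.9664 now. The plaintiff offers 152.9664 and keeps 600 − 152.9664 = 447.0336.
Round 1 (the defendant proposes): the plaintiff can get 447.0336 next round, worth 0.52 × 447.0336 = 232.457472 now, so the defendant offers 232.457472, keeping 367.542528.

232.46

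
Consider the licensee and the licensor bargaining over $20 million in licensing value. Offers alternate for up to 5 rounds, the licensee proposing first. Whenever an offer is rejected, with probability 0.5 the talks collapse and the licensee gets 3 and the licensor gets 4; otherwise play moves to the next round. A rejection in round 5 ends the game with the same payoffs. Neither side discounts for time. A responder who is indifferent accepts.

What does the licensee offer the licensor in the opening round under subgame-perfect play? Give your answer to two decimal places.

By backward induction:
Round 5 (the licensee proposes): the licensor gets 4 if talks fail, so the licensee offers 4 and keeps 16.
Round 4 (the licensor proposes): rejecting gives the licensee an expected 0.5 × 16 + 0.5 × 3 = 9.5, so the licensor offers 9.5, keeping 10.5.
Round 3 (the licensee proposes): rejecting gives the licensor an expected 0.5 × 10.5 + 0.5 × 4 = 7.25; the licensee offers that and keeps 12.75.
Round 2 (the licensor proposes): rejecting gives the licensee an expected 0.5 × 12.75 + 0.5 × 3 = 7.875, so the licensor offers 7.875, keeping 12.125.
Round 1 (the licensee proposes): rejecting gives the licensor an expected 0.5 × 12.125 + 0.5 × 4 = 8.0625, so the licensee offers 8.0625, keeping 11.9375.

8.06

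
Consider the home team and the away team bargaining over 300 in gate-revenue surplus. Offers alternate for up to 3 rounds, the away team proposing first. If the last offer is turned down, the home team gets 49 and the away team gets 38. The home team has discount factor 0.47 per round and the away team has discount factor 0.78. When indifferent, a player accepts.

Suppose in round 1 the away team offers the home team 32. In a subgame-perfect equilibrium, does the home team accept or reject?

Reject

Round 3 (the away team proposes): the home team gets 49 if talks fail, so the away team offers 49 and keeps 251.
Round 2 (the home team proposes): the away team can get 251 next round, worth 0.78 × 251 = 195.78 now; the home team offers that and keeps 104.22.
So by rejecting in round 1, the home team gets 104.22 next round, worth 0.47 × 104.22 = 48.9834 now.
Offer 32 < 48.9834, so the home team rejects.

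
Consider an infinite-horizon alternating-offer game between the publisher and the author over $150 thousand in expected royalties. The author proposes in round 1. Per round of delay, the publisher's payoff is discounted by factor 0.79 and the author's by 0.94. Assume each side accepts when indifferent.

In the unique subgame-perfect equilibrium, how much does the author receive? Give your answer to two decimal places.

When the author proposes, the publisher accepts any offer worth at least 0.79 times what the publisher would get by proposing next round; and vice versa.
This gives x = 150 − 0.79y and y = 150 − 0.94x, where x and y are each side's share when it proposes.
Hence (1 − 0.79·0.94)x = 150(1 − 0.79), i.e. 0.2574·x = 31.5.
x ≈ 122.3776; the publisher's share is 150 − x ≈ 27.6224.

122.38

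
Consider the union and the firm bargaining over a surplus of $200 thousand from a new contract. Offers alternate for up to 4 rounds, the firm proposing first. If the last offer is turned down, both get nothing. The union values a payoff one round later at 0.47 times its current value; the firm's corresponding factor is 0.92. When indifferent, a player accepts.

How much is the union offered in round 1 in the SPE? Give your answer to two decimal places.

Round 4 (the union proposes): rejection yields 0 for the firm; the union offers 0 and keeps 200.
Round 3 (the firm proposes): the union can get 200 next round, worth 0.47 × 200 = 94 now; the firm offers that and keeps 106.
Round 2 (the union proposes): the firm can get 106 next round, worth 0.92 × 106 = 97.52 now; the union offers that and keeps 102.48.
Round 1 (the firm proposes): the union can get 102.48 next round, worth 0.47 × 102.48 = 48.1656 now, so the firm offers 48.1656, keeping 151.8344.

48.17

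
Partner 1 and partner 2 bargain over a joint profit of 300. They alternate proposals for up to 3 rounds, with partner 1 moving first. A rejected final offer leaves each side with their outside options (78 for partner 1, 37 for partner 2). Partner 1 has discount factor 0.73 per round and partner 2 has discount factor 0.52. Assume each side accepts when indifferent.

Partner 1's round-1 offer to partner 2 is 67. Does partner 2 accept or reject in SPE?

Accept

Round 3 (partner 1 proposes): partner 2 gets 37 if talks fail, so partner 1 offers 37 and keeps 263.
Round 2 (partner 2 proposes): partner 1 can get 263 next round, worth 0.73 × 263 = 191.99 now. Partner 2 offers 191.99 and keeps 300 − 191.99 = 108.01.
So by rejecting in round 1, partner 2 gets 108.01 next round, worth 0.52 × 108.01 = 56.1652 now.
Offer 67 ≥ 56.1652, so partner 2 accepts.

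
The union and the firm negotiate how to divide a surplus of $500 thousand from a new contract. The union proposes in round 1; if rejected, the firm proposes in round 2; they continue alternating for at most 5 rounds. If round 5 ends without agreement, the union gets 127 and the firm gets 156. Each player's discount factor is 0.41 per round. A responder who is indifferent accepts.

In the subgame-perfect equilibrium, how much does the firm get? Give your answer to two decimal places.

Work backward from the last round.
Round 5 (the union proposes): the firm gets 156 if talks fail, so the union offers 156 and keeps 344.
Round 4 (the firm proposes): the union can get 344 next round, worth 0.41 × 344 = 141.04 now, so the firm offers 141.04, keeping 358.96.
Round 3 (the union proposes): the firm can get 358.96 next round, worth 0.41 × 358.96 = 147.1736 now; the union offers that and keeps 352.8264.
Round 2 (the firm proposes): the union can get 352.8264 next round, worth 0.41 × 352.8264 = 144.658824 now. The firm offers 144.658824 and keeps 500 − 144.658824 = 355.341176.
Round 1 (the union proposes): the firm can get 355.341176 next round, worth 0.41 × 355.341176 = 145.68988216 now, so the union offers 145.68988216, keeping 354.31011784.

145.69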